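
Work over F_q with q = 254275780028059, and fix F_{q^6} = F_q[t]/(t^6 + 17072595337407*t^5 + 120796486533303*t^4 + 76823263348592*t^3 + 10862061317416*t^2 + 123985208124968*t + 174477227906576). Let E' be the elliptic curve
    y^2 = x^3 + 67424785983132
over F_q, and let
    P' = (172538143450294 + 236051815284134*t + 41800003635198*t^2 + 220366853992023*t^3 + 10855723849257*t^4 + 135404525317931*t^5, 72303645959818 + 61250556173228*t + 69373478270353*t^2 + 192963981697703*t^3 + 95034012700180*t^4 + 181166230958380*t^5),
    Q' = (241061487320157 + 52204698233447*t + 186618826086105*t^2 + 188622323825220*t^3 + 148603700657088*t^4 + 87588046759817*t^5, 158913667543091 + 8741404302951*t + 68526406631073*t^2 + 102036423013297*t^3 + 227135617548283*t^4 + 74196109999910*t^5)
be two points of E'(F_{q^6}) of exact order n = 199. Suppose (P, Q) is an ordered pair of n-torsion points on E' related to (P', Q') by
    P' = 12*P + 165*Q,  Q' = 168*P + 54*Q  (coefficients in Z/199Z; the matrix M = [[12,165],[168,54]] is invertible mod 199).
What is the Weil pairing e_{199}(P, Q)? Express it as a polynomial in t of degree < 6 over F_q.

198218889802825 + 161738697098529*t + 26578231560880*t^2 + 64904677525388*t^3 + 86717405499344*t^4 + 122778712643650*t^5

Since e_{199}(P,P)=e_{199}(Q,Q)=1 and e_{199}(Q,P)=e_{199}(P,Q)^{-1}, expanding e_{199}(12*P + 165*Q,168*P + 54*Q) leaves e(P,Q)^det(M).
det(M) mod 199 = 191; its inverse in (Z/199)^* is 174 (check: 191*174 mod 199 = 1).
n = 199 = (11000111)_2 (8 bits, wt 5); accumulate f_{199,P'}(Q'+S)/f_{199,P'}(S) along the 7-step ladder.
e_{199}(P',Q') = 94372895202544 + 116460885120828*t + 129176995834861*t^2 + 95122997522921*t^3 + 140395013971513*t^4 + 42997245269793*t^5.
Finally e_{199}(P,Q) = 198218889802825 + 161738697098529*t + 26578231560880*t^2 + 64904677525388*t^3 + 86717405499344*t^4 + 122778712643650*t^5.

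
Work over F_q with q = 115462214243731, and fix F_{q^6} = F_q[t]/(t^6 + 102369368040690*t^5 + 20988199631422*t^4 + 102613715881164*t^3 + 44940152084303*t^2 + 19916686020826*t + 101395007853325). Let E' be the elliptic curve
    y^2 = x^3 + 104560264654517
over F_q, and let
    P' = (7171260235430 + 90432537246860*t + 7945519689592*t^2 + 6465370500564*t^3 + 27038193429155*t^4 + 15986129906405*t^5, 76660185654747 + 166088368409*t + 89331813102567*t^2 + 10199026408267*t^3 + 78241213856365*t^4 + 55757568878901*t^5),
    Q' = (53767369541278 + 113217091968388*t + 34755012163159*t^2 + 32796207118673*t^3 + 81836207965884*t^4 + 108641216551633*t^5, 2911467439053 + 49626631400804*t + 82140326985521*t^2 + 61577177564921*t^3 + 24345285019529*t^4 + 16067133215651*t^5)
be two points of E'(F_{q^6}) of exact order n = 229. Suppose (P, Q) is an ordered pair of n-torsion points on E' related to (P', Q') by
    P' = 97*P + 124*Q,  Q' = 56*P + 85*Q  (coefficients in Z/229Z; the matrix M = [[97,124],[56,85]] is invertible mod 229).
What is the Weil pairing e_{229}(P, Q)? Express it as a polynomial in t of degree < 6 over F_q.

81170181719764 + 76513953288516*t + 69052848708211*t^2 + 63283410258880*t^3 + 97555716289215*t^4 + 104878574901564*t^5

Alternating bilinearity on E[229] (values in mu_{229} in F_{115462214243731^6}) gives e(P',Q') = e(P,Q)^det(M).
det(M) mod 229 = 156; its inverse in (Z/229)^* is 69 (check: 156*69 mod 229 = 1).
8-bit Miller (11100101) on E'/F_{115462214243731} with a'=0, b'=104560264654517: accumulate tangent/chord ratios at Q'+S and P'+S'.
f_P(D_Q)/f_Q(D_P) = 58679778568338 + 17924687443408*t + 81495431418069*t^2 + 101990000334344*t^3 + 61257029627276*t^4 + 97124733903812*t^5.
Hence e(P,Q) = 81170181719764 + 76513953288516*t + 69052848708211*t^2 + 63283410258880*t^3 + 97555716289215*t^4 + 104878574901564*t^5 in F_{115462214243731^6}^*.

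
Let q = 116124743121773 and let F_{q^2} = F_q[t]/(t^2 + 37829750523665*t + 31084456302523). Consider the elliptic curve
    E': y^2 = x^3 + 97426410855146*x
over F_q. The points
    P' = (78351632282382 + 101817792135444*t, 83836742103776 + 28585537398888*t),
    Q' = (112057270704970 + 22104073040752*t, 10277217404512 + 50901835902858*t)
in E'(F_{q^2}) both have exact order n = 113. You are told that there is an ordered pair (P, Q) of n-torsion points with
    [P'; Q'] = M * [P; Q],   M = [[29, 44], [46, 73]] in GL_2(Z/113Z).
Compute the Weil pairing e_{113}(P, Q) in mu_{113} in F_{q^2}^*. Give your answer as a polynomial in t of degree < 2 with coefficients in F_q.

105994341318989 + 62387772028395*t

e_{113}(aP+bQ,cP+dQ) = e_{113}(P,Q)^(ad-bc); with (a,b,c,d)=(29,44,46,73) this gives the det-113 law.
29*73 - 44*46 = 93; reduced mod 113: det = 93, inverse 96.
7-bit Miller (1110001) on E'/F_{116124743121773} with a'=97426410855146, b'=0: accumulate tangent/chord ratios at Q'+S and P'+S'.
Miller gives e_{113}(P',Q') = 86036431585455 + 46235078705815*t in F_{116124743121773^2}.
Thus e_{113}(P,Q) = 105994341318989 + 62387772028395*t.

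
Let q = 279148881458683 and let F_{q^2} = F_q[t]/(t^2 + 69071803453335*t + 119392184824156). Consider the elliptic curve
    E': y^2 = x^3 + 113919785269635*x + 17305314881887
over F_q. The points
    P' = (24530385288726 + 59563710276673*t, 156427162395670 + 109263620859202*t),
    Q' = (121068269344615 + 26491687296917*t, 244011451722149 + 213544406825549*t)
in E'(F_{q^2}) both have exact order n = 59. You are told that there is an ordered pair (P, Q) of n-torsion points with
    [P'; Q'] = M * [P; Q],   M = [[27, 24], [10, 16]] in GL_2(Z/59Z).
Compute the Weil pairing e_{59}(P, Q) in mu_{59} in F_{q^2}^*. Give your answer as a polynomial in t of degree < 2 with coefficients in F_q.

175660862682544 + 210764255031904*t

The 59-Weil pairing on E[59] over F_{279148881458683} is alternating-bilinear: e_{59}(P',Q') = e_{59}(P,Q)^det(M).
det M = 27*16 - 24*10 = 192 = 15 (mod 59); 15^{-1} = 4 (mod 59).
6-bit Miller (111011) on E'/F_{279148881458683} with a'=113919785269635, b'=17305314881887: accumulate tangent/chord ratios at Q'+S and P'+S'.
f_P(D_Q)/f_Q(D_P) = 17273261776741 + 72410736360700*t.
e_{59}(P,Q) = (17273261776741 + 72410736360700*t)^{4} = 175660862682544 + 210764255031904*t.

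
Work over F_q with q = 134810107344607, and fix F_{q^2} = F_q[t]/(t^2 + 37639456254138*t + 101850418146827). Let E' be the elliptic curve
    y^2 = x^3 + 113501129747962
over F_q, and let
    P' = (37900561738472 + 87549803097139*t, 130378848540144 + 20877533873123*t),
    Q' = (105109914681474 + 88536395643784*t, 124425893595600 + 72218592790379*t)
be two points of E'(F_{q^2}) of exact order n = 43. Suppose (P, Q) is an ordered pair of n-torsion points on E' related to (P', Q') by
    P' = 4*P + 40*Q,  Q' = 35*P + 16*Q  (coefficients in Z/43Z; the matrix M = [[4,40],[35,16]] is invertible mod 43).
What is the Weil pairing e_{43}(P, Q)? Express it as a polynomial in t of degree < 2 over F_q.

Alternating bilinearity on E[43] (values in mu_{43} in F_{134810107344607^2}) gives e(P',Q') = e(P,Q)^det(M).
4*16 - 40*35 = -1336; reduced mod 43: det = 40, inverse 14.
6-bit Miller (101011) on E'/F_{134810107344607} with a'=0, b'=113501129747962: accumulate tangent/chord ratios at Q'+S and P'+S'.
The quotient is 82698973427518 + 35970627470570*t.
Finally e_{43}(P,Q) = 115740694527956 + 8204914971500*t.

115740694527956 + 8204914971500*t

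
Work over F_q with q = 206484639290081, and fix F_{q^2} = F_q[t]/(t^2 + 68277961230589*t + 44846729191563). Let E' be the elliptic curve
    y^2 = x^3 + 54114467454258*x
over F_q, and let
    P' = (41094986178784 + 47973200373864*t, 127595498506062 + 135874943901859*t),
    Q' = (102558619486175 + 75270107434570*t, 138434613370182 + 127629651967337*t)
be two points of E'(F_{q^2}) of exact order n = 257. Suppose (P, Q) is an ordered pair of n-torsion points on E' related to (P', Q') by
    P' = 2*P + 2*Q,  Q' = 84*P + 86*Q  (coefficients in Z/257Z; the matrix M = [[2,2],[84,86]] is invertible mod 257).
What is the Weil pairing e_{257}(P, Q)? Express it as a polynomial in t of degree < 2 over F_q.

Under M = [[2,2],[84,86]] in GL_2(Z/257), e_{257}(P',Q') = e_{257}(P,Q)^(2*86-2*84 mod 257).
det M = 2*86 - 2*84 = 4 = 4 (mod 257); 4^{-1} = 193 (mod 257).
Build f_{257,P'} and f_{257,Q'} via the 9-bit ladder of 257=100000001_2; evaluate at shifted divisors; quotient in F_{206484639290081^2}.
Result: e(P',Q') = 191935937154913 + 48107048571652*t.
Hence e(P,Q) = 178122960698829 + 166988419531455*t in F_{206484639290081^2}^*.

178122960698829 + 166988419531455*t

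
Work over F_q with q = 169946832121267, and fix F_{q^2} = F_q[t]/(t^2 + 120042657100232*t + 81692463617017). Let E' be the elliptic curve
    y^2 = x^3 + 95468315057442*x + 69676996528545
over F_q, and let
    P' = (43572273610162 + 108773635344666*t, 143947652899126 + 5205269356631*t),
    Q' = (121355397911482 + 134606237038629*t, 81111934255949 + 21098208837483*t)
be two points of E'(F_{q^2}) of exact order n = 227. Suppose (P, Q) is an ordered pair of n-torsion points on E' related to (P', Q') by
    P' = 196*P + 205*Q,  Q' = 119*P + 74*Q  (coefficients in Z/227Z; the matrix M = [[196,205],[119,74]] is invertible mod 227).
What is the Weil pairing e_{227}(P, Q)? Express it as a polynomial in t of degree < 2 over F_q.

The 227-Weil pairing on E[227] over F_{169946832121267} is alternating-bilinear: e_{227}(P',Q') = e_{227}(P,Q)^det(M).
det M = 196*74 - 205*119 = -9891 = 97 (mod 227); 97^{-1} = 110 (mod 227).
Miller loop for e_{227} over F_{169946832121267^2}: bits of 227 = 11100011; 7 double steps + 4 add steps, l/v at each.
Miller gives e_{227}(P',Q') = 137394532308986 + 29971534538682*t in F_{169946832121267^2}.
e_{227}(P,Q) = (137394532308986 + 29971534538682*t)^{110} = 13330791655493 + 97453087608861*t.

13330791655493 + 97453087608861*t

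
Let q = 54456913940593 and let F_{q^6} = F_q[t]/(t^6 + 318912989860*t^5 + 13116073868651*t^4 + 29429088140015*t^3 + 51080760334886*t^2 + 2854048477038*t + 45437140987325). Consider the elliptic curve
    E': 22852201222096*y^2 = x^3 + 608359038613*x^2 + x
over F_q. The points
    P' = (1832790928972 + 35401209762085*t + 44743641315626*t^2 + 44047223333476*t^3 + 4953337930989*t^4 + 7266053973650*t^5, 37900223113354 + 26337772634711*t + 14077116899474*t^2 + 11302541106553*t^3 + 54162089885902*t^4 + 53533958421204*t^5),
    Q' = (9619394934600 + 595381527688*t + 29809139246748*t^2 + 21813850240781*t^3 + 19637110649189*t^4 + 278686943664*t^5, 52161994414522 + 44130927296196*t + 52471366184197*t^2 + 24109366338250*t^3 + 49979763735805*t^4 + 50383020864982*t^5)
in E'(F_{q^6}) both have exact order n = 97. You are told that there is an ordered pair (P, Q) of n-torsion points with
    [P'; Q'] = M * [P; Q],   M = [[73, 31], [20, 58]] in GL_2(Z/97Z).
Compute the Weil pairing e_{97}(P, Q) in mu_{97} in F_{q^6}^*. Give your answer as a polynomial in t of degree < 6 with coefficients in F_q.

e_{97} is bilinear + alternating on E[97], so e_{97}(73*P + 31*Q, 20*P + 58*Q) = e_{97}(P,Q)^(73*58-31*20).
Hence e(P,Q) = e(P',Q')^{66} where 66 = 25^{-1} mod 97.
(x,y)|->(2516343579390x+43800333150583,2516343579390y) sends E' to y^2=x^3+21705225032899*x+11617813852693.
7-bit Miller (1100001) on E'/F_{54456913940593} with a'=21705225032899, b'=11617813852693: accumulate tangent/chord ratios at Q'+S and P'+S'.
Result: e(P',Q') = 34157715740984 + 20035876989342*t + 3714302352425*t^2 + 4967478232500*t^3 + 22805053619210*t^4 + 48192495327282*t^5.
Raise to 66: e(P,Q) = 16878798130823 + 25812892566302*t + 31346456833896*t^2 + 51759877403748*t^3 + 44550781903020*t^4 + 18968667501415*t^5 in mu_{97}.

16878798130823 + 25812892566302*t + 31346456833896*t^2 + 51759877403748*t^3 + 44550781903020*t^4 + 18968667501415*t^5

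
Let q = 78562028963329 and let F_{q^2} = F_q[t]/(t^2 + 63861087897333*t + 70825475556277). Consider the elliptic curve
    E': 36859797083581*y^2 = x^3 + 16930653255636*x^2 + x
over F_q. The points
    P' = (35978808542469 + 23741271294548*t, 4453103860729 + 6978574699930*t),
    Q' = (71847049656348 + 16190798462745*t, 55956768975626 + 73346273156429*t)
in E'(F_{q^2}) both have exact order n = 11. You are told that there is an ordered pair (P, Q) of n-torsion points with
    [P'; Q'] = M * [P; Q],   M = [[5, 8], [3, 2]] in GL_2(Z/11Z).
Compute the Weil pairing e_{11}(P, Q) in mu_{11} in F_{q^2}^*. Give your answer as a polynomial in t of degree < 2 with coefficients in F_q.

49772429942401 + 67117122033045*t

e_{11}(aP+bQ,cP+dQ) = e_{11}(P,Q)^(ad-bc); with (a,b,c,d)=(5,8,3,2) this gives the det-11 law.
So e_{11}(P,Q) = e_{11}(P',Q')^{7}, since 8*7 = 1 mod 11.
(x,y)|->(17319052780498x+3103105103925,17319052780498y) sends E' to y^2=x^3+17376106155751*x+51551905451751.
4-bit Miller (1011) on E'/F_{78562028963329} with a'=17376106155751, b'=51551905451751: accumulate tangent/chord ratios at Q'+S and P'+S'.
f_P(D_Q)/f_Q(D_P) = 71312614405289 + 11314378247432*t.
Raise to 7: e(P,Q) = 49772429942401 + 67117122033045*t in mu_{11}.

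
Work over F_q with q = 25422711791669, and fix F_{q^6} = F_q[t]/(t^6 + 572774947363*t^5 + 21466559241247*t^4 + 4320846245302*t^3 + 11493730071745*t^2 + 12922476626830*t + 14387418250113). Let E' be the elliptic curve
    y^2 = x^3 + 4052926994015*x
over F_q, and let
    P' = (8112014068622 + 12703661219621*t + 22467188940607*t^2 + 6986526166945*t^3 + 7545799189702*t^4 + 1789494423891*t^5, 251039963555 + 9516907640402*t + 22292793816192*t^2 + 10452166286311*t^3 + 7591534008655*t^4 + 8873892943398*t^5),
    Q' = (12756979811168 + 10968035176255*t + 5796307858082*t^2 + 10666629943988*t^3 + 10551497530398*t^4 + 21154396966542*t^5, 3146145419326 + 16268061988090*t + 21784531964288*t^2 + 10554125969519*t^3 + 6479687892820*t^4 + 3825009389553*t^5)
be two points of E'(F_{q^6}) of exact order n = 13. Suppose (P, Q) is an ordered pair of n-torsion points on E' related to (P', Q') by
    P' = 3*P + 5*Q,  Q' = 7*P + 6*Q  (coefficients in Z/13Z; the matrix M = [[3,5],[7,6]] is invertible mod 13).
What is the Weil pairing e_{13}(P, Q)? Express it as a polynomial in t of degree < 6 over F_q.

e_{13} is bilinear + alternating on E[13], so e_{13}(3*P + 5*Q, 7*P + 6*Q) = e_{13}(P,Q)^(3*6-5*7).
Inverting 9 mod 13: 3. Thus e_{13}(P,Q) = e(P',Q')^{3}.
Double-and-add over 1101: 4-1 doublings, 3-1 additions; each step l_{T,T}/v_{2T} or l_{T,P'}/v at Q'+S for random S.
Result: e(P',Q') = 16390085633276 + 8026760877122*t + 23676150035185*t^2 + 9802432664068*t^3 + 4447430372579*t^4 + 22494929690225*t^5.
Finally e_{13}(P,Q) = 4927415159308 + 11490756776434*t + 14665611117594*t^2 + 11191909926894*t^3 + 3247751362265*t^4 + 6629500731379*t^5.

4927415159308 + 11490756776434*t + 14665611117594*t^2 + 11191909926894*t^3 + 3247751362265*t^4 + 6629500731379*t^5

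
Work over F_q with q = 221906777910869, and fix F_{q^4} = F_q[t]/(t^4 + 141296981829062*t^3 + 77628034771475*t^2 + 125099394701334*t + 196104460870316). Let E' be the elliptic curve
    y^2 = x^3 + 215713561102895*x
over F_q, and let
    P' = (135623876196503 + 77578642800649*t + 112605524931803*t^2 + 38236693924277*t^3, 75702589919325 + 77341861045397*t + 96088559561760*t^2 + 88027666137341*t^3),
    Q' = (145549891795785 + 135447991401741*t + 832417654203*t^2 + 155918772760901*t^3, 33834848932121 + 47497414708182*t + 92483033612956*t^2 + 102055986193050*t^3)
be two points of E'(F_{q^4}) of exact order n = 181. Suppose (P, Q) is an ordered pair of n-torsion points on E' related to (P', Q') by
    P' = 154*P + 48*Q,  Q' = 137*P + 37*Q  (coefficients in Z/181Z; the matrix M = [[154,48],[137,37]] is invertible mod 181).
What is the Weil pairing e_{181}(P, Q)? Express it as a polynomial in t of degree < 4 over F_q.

e_{181} is bilinear + alternating on E[181], so e_{181}(154*P + 48*Q, 137*P + 37*Q) = e_{181}(P,Q)^(154*37-48*137).
det(M) mod 181 = 27; its inverse in (Z/181)^* is 114 (check: 27*114 mod 181 = 1).
8-bit Miller (10110101) on E'/F_{221906777910869} with a'=215713561102895, b'=0: accumulate tangent/chord ratios at Q'+S and P'+S'.
The quotient is 18932573252613 + 85052203080262*t + 107062197726159*t^2 + 59602407281094*t^3.
Raise to 114: e(P,Q) = 112676553903560 + 27779234600026*t + 78480166341140*t^2 + 66204301302222*t^3 in mu_{181}.

112676553903560 + 27779234600026*t + 78480166341140*t^2 + 66204301302222*t^3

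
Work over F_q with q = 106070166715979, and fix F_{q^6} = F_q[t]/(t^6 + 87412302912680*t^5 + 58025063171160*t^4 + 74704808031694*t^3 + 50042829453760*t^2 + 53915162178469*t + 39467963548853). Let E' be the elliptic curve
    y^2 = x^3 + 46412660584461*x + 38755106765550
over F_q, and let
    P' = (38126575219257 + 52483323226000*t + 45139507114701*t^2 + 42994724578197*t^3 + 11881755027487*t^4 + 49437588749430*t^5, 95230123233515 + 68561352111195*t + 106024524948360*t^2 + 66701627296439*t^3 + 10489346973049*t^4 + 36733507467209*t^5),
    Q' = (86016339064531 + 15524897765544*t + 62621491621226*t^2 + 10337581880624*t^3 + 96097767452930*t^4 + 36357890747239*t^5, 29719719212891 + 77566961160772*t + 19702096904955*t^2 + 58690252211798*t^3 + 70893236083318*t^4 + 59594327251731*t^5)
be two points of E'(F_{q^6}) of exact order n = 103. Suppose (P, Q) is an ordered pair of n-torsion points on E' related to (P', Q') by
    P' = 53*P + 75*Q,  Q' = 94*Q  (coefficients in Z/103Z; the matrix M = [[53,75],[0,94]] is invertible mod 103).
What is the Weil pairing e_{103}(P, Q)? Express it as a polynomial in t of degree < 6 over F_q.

e_{103} is bilinear + alternating on E[103], so e_{103}(53*P + 75*Q, 94*Q) = e_{103}(P,Q)^(53*94-75*0).
det(M) mod 103 = 38; its inverse in (Z/103)^* is 19 (check: 38*19 mod 103 = 1).
Double-and-add over 1100111: 7-1 doublings, 5-1 additions; each step l_{T,T}/v_{2T} or l_{T,P'}/v at Q'+S for random S.
e_{103}(P',Q') = 89145685670515 + 92609682060978*t + 18800419142001*t^2 + 44492622895729*t^3 + 10987374327681*t^4 + 57597894285824*t^5.
Raise to 19: e(P,Q) = 18505650454202 + 54999827897924*t + 63645383363126*t^2 + 53274001853294*t^3 + 15120822571598*t^4 + 69111844748625*t^5 in mu_{103}.

18505650454202 + 54999827897924*t + 63645383363126*t^2 + 53274001853294*t^3 + 15120822571598*t^4 + 69111844748625*t^5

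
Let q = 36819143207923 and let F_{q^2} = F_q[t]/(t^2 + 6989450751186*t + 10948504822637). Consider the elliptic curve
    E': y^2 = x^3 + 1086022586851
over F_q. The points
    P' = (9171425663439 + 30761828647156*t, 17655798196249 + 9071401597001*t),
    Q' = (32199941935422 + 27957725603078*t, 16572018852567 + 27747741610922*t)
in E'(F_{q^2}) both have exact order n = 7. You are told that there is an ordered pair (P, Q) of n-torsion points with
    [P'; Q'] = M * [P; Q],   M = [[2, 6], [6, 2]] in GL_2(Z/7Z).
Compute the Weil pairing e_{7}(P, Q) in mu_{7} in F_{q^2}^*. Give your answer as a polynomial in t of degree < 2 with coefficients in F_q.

The 7-Weil pairing on E[7] over F_{36819143207923} is alternating-bilinear: e_{7}(P',Q') = e_{7}(P,Q)^det(M).
det M = 2*2 - 6*6 = -32 = 3 (mod 7); 3^{-1} = 5 (mod 7).
Build f_{7,P'} and f_{7,Q'} via the 3-bit ladder of 7=111_2; evaluate at shifted divisors; quotient in F_{36819143207923^2}.
Result: e(P',Q') = 2096510630990 + 27409708685741*t.
Hence e(P,Q) = 7055109329183 + 24371251027320*t in F_{36819143207923^2}^*.

7055109329183 + 24371251027320*t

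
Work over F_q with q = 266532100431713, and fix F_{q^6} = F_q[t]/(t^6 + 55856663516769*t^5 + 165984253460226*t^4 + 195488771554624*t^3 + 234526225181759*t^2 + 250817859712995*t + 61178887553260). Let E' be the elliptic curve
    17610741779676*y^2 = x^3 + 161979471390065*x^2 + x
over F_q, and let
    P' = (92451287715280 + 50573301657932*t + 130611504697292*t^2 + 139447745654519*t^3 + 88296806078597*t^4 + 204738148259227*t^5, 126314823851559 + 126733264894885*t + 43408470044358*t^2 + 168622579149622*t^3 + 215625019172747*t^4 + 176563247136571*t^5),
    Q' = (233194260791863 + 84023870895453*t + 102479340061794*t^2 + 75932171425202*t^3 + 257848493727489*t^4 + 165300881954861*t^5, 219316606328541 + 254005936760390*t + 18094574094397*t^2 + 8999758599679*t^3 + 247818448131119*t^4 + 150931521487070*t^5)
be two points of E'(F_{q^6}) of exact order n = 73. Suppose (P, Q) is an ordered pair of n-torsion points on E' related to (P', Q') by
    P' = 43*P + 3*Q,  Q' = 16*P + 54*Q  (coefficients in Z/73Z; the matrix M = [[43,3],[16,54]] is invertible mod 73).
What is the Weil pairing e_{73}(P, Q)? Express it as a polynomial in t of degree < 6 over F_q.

Since e_{73}(P,P)=e_{73}(Q,Q)=1 and e_{73}(Q,P)=e_{73}(P,Q)^{-1}, expanding e_{73}(43*P + 3*Q,16*P + 54*Q) leaves e(P,Q)^det(M).
det M = 43*54 - 3*16 = 2274 = 11 (mod 73); 11^{-1} = 20 (mod 73).
Set x_W=61843064584755*u+170639055825247, y_W=61843064584755*v; then E': y_W^2=x_W^3+133734988352953*x_W.
7-bit Miller (1001001) on E'/F_{266532100431713} with a'=133734988352953, b'=0: accumulate tangent/chord ratios at Q'+S and P'+S'.
e_{73}(P',Q') = 107300237253633 + 128472507158171*t + 6509492044888*t^2 + 149232764655487*t^3 + 92303318593735*t^4 + 13293646625907*t^5.
Thus e_{73}(P,Q) = 185595246201960 + 243408155309288*t + 49824069236250*t^2 + 155713251057731*t^3 + 190645544705458*t^4 + 109696588847634*t^5.

185595246201960 + 243408155309288*t + 49824069236250*t^2 + 155713251057731*t^3 + 190645544705458*t^4 + 109696588847634*t^5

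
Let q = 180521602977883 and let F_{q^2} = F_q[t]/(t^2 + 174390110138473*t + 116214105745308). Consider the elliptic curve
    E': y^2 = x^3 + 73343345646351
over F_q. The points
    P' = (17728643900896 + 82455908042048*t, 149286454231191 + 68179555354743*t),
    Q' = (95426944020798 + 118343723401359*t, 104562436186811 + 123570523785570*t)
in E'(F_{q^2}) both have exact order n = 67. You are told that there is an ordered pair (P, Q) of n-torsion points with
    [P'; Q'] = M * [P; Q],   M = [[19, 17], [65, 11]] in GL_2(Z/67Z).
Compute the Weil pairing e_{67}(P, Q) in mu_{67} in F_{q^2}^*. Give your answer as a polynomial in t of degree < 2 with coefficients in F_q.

58359391521302 + 94737776335219*t

The 67-Weil pairing on E[67] over F_{180521602977883} is alternating-bilinear: e_{67}(P',Q') = e_{67}(P,Q)^det(M).
19*11 - 17*65 = -896; reduced mod 67: det = 42, inverse 8.
7-bit Miller (1000011) on E'/F_{180521602977883} with a'=0, b'=73343345646351: accumulate tangent/chord ratios at Q'+S and P'+S'.
The quotient is 101373308182736 + 51889661278000*t.
Finally e_{67}(P,Q) = 58359391521302 + 94737776335219*t.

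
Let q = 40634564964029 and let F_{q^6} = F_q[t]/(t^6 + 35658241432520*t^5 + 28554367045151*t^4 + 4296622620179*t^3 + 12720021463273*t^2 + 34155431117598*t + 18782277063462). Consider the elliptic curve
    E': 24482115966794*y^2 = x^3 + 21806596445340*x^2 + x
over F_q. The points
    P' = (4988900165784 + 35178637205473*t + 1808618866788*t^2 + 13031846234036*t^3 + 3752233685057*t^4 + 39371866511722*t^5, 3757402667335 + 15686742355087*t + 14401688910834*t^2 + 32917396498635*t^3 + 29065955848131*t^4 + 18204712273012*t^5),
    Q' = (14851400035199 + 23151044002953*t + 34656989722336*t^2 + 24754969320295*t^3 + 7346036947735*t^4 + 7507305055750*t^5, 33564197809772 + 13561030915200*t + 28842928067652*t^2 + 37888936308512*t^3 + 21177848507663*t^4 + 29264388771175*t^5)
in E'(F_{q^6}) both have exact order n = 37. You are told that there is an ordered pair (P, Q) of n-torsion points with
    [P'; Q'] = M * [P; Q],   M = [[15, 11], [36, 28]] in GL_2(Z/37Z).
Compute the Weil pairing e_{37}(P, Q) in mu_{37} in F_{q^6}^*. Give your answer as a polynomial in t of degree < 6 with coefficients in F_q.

Alternating bilinearity on E[37] (values in mu_{37} in F_{40634564964029^6}) gives e(P',Q') = e(P,Q)^det(M).
15*28 - 11*36 = 24; reduced mod 37: det = 24, inverse 17.
(x,y)|->(4151978818241x+22880142944028,4151978818241y) sends E' to y^2=x^3+18345914371592*x+3842915864370.
Run Miller on y^2=x^3+18345914371592*x+3842915864370 over F_{40634564964029}: ladder 100101 (6 bits); e = f_P(D_Q)/f_Q(D_P).
e_{37}(P',Q') = 15712552989357 + 19613009884856*t + 37068887171898*t^2 + 301131105947*t^3 + 24441163617768*t^4 + 24208667042026*t^5.
Finally e_{37}(P,Q) = 39684775847562 + 16236368521115*t + 3420696885084*t^2 + 35776441493039*t^3 + 31771765126752*t^4 + 38740877265250*t^5.

39684775847562 + 16236368521115*t + 3420696885084*t^2 + 35776441493039*t^3 + 31771765126752*t^4 + 38740877265250*t^5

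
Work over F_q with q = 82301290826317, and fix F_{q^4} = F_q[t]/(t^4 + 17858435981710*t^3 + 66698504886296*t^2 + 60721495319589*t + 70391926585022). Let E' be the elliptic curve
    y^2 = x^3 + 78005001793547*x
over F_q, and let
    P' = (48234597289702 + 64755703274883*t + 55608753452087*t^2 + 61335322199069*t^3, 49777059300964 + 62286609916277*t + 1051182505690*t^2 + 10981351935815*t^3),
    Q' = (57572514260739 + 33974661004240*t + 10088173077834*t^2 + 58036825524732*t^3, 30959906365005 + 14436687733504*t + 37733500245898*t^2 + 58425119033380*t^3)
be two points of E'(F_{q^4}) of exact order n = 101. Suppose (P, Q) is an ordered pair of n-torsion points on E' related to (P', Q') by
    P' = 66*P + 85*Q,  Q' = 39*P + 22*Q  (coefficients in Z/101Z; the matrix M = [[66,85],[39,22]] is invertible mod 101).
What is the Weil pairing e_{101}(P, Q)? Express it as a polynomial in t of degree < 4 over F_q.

e_{101} is bilinear + alternating on E[101], so e_{101}(66*P + 85*Q, 39*P + 22*Q) = e_{101}(P,Q)^(66*22-85*39).
Inverting 56 mod 101: 92. Thus e_{101}(P,Q) = e(P',Q')^{92}.
Run Miller on y^2=x^3+78005001793547*x over F_{82301290826317}: ladder 1100101 (7 bits); e = f_P(D_Q)/f_Q(D_P).
The quotient is 44165423216241 + 61052170901821*t + 65617355317436*t^2 + 44487899557192*t^3.
Hence e(P,Q) = 35980090547604 + 46527846236097*t + 51773616077469*t^2 + 8181862586531*t^3 in F_{82301290826317^4}^*.

35980090547604 + 46527846236097*t + 51773616077469*t^2 + 8181862586531*t^3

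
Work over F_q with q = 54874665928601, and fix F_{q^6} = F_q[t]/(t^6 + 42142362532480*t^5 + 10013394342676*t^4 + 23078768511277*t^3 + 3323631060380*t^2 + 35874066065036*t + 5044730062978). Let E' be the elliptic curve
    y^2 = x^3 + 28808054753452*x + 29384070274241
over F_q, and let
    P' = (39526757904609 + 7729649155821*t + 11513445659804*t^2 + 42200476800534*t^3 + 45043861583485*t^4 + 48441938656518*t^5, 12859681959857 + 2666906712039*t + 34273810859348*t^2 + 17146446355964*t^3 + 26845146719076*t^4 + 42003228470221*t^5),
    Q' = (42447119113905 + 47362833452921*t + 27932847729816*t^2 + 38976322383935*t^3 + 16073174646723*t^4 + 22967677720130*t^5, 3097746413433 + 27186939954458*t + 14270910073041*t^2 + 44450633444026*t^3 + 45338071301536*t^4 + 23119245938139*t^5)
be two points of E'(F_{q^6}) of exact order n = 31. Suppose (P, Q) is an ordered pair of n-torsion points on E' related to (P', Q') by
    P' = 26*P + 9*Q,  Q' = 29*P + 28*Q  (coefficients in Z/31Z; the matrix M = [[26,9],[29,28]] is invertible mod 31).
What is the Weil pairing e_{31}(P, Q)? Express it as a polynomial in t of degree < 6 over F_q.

51862181687175 + 5669686020653*t + 24451486129781*t^2 + 36348790455684*t^3 + 10191106369287*t^4 + 11238084453514*t^5

Alternating bilinearity on E[31] (values in mu_{31} in F_{54874665928601^6}) gives e(P',Q') = e(P,Q)^det(M).
det M = 26*28 - 9*29 = 467 = 2 (mod 31); 2^{-1} = 16 (mod 31).
Run Miller on y^2=x^3+28808054753452*x+29384070274241 over F_{54874665928601}: ladder 11111 (5 bits); e = f_P(D_Q)/f_Q(D_P).
f_P(D_Q)/f_Q(D_P) = 19007880949744 + 31433024429160*t + 23805806887734*t^2 + 43015595266205*t^3 + 53372642765761*t^4 + 19025919918639*t^5.
Hence e(P,Q) = 51862181687175 + 5669686020653*t + 24451486129781*t^2 + 36348790455684*t^3 + 10191106369287*t^4 + 11238084453514*t^5 in F_{54874665928601^6}^*.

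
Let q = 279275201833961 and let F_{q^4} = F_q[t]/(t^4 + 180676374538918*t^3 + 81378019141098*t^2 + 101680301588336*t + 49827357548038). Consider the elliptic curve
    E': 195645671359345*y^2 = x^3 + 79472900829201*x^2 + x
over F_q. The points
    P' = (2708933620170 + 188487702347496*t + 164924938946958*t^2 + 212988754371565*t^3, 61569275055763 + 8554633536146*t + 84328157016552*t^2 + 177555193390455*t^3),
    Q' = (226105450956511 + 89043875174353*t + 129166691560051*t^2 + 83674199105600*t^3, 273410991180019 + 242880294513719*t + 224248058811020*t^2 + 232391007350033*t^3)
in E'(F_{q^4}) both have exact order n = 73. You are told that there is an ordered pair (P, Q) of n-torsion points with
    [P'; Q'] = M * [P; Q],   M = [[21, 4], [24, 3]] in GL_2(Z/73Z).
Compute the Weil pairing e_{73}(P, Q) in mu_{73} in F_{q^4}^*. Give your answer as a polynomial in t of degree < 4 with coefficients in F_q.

Since e_{73}(P,P)=e_{73}(Q,Q)=1 and e_{73}(Q,P)=e_{73}(P,Q)^{-1}, expanding e_{73}(21*P + 4*Q,24*P + 3*Q) leaves e(P,Q)^det(M).
21*3 - 4*24 = -33; reduced mod 73: det = 40, inverse 42.
Montgomery->Weierstrass: x_W = 51292189696692*x+55642831428186, y_W=51292189696692*y on F_{279275201833961}; lands on y^2=x^3+41071223417476*x.
Miller loop for e_{73} over F_{279275201833961^4}: bits of 73 = 1001001; 6 double steps + 2 add steps, l/v at each.
f_P(D_Q)/f_Q(D_P) = 146073321120044 + 68485545648963*t + 132085494149410*t^2 + 203226937358698*t^3.
Hence e(P,Q) = 207369300740732 + 81112952562140*t + 75299179745321*t^2 + 236893028379152*t^3 in F_{279275201833961^4}^*.

207369300740732 + 81112952562140*t + 75299179745321*t^2 + 236893028379152*t^3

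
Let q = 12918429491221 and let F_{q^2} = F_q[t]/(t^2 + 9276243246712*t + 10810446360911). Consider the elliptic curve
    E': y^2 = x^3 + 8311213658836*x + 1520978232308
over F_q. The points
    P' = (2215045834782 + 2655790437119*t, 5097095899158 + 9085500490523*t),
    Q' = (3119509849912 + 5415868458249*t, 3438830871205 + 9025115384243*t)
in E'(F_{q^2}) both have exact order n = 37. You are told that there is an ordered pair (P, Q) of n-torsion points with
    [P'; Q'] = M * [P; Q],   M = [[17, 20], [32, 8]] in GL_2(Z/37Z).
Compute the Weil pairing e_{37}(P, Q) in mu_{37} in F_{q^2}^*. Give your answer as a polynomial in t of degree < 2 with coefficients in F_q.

9131616056794 + 11312283578538*t

Alternating bilinearity on E[37] (values in mu_{37} in F_{12918429491221^2}) gives e(P',Q') = e(P,Q)^det(M).
Hence e(P,Q) = e(P',Q')^{8} where 8 = 14^{-1} mod 37.
Run Miller on y^2=x^3+8311213658836*x+1520978232308 over F_{12918429491221}: ladder 100101 (6 bits); e = f_P(D_Q)/f_Q(D_P).
So e_{37}(P',Q') = 11894827342822 + 5353974216478*t.
Hence e(P,Q) = 9131616056794 + 11312283578538*t in F_{12918429491221^2}^*.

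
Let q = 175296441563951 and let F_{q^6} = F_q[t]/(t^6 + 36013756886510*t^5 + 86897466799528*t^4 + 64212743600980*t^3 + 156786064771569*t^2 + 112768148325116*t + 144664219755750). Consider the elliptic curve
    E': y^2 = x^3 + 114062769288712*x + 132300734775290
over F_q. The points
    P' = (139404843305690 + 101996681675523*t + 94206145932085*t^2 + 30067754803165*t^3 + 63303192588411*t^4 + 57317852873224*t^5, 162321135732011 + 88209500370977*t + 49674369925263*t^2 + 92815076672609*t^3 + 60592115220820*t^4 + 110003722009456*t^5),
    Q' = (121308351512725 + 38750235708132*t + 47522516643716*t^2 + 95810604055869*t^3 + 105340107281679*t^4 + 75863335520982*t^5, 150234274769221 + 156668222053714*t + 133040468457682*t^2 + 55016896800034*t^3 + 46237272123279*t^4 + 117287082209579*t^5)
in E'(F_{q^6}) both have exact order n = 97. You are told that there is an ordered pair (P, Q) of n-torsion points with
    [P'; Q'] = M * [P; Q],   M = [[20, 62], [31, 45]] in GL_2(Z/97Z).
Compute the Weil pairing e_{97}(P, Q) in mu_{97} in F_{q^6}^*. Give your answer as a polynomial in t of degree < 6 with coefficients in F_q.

Under M = [[20,62],[31,45]] in GL_2(Z/97), e_{97}(P',Q') = e_{97}(P,Q)^(20*45-62*31 mod 97).
20*45 - 62*31 = -1022; reduced mod 97: det = 45, inverse 69.
n = 97 = (1100001)_2 (7 bits, wt 3); accumulate f_{97,P'}(Q'+S)/f_{97,P'}(S) along the 6-step ladder.
Result: e(P',Q') = 93513423754006 + 50455553405249*t + 68378095883586*t^2 + 55909868738010*t^3 + 23547537532903*t^4 + 138028523560770*t^5.
(93513423754006 + 50455553405249*t + 68378095883586*t^2 + 55909868738010*t^3 + 23547537532903*t^4 + 138028523560770*t^5)^{69} mod (175296441563951,f) = 131022231316872 + 156431860774280*t + 147282894742123*t^2 + 79668166477543*t^3 + 144897730455283*t^4 + 20424020025664*t^5.

131022231316872 + 156431860774280*t + 147282894742123*t^2 + 79668166477543*t^3 + 144897730455283*t^4 + 20424020025664*t^5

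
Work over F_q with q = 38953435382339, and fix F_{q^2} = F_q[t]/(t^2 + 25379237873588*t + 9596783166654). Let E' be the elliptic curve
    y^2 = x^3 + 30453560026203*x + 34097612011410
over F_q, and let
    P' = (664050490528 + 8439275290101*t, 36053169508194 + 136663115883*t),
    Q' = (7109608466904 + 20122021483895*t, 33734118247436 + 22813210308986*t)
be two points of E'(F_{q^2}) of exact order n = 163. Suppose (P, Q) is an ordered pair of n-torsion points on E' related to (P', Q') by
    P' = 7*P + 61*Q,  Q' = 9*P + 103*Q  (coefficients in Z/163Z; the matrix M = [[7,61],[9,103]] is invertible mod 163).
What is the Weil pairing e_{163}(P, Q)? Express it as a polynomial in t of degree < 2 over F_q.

e_{163}(aP+bQ,cP+dQ) = e_{163}(P,Q)^(ad-bc); with (a,b,c,d)=(7,61,9,103) this gives the det-163 law.
Inverting 9 mod 163: 145. Thus e_{163}(P,Q) = e(P',Q')^{145}.
Miller loop for e_{163} over F_{38953435382339^2}: bits of 163 = 10100011; 7 double steps + 3 add steps, l/v at each.
f_P(D_Q)/f_Q(D_P) = 12418441201062 + 31898604277343*t.
Thus e_{163}(P,Q) = 38799321696066 + 18153917005480*t.

38799321696066 + 18153917005480*t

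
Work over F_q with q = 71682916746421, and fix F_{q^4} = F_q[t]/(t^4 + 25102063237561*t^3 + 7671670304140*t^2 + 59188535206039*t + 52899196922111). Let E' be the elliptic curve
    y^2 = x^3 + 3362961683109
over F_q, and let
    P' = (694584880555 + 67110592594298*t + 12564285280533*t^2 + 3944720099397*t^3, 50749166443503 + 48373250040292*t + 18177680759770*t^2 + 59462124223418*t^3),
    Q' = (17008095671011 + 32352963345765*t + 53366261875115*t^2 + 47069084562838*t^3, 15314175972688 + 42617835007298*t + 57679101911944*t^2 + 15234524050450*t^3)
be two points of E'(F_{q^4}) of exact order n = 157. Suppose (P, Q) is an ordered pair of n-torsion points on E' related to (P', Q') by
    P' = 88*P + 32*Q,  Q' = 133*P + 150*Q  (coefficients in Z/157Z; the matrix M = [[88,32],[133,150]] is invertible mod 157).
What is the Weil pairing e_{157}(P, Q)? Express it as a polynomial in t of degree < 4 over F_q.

Alternating bilinearity on E[157] (values in mu_{157} in F_{71682916746421^4}) gives e(P',Q') = e(P,Q)^det(M).
det M = 88*150 - 32*133 = 8944 = 152 (mod 157); 152^{-1} = 94 (mod 157).
8-bit Miller (10011101) on E'/F_{71682916746421} with a'=0, b'=3362961683109: accumulate tangent/chord ratios at Q'+S and P'+S'.
Miller gives e_{157}(P',Q') = 17127263615633 + 3691456867259*t + 65611339888323*t^2 + 9600098234178*t^3 in F_{71682916746421^4}.
Thus e_{157}(P,Q) = 5453154466774 + 28290529498192*t + 26444157230122*t^2 + 17897825923389*t^3.

5453154466774 + 28290529498192*t + 26444157230122*t^2 + 17897825923389*t^3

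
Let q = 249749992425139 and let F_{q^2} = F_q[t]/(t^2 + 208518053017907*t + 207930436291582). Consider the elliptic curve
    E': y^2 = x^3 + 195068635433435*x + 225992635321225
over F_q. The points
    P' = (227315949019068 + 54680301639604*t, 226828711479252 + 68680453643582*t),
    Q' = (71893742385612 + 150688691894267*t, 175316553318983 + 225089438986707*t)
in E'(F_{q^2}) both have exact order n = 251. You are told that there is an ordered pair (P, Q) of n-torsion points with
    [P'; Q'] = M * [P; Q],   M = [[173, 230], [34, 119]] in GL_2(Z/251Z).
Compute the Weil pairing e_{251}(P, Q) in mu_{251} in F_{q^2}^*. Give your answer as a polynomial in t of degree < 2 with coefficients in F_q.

121811090074796 + 221937798776768*t

Alternating bilinearity on E[251] (values in mu_{251} in F_{249749992425139^2}) gives e(P',Q') = e(P,Q)^det(M).
Hence e(P,Q) = e(P',Q')^{155} where 155 = 217^{-1} mod 251.
Miller loop for e_{251} over F_{249749992425139^2}: bits of 251 = 11111011; 7 double steps + 6 add steps, l/v at each.
So e_{251}(P',Q') = 79313024682885 + 37723852197088*t.
Hence e(P,Q) = 121811090074796 + 221937798776768*t in F_{249749992425139^2}^*.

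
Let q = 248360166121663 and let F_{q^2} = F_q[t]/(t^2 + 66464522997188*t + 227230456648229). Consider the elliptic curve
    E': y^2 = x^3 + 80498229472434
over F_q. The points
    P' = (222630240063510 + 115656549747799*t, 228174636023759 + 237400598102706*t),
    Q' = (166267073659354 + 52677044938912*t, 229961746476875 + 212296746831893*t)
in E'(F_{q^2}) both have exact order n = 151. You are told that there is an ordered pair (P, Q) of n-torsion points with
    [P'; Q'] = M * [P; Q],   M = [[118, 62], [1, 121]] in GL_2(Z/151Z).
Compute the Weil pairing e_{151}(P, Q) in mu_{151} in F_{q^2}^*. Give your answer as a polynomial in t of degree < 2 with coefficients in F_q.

Since e_{151}(P,P)=e_{151}(Q,Q)=1 and e_{151}(Q,P)=e_{151}(P,Q)^{-1}, expanding e_{151}(118*P + 62*Q,1*P + 121*Q) leaves e(P,Q)^det(M).
det M = 118*121 - 62*1 = 14216 = 22 (mod 151); 22^{-1} = 103 (mod 151).
n = 151 = (10010111)_2 (8 bits, wt 5); accumulate f_{151,P'}(Q'+S)/f_{151,P'}(S) along the 7-step ladder.
Miller gives e_{151}(P',Q') = 169626453769174 + 224010008686806*t in F_{248360166121663^2}.
Raise to 103: e(P,Q) = 139877110177470 + 186372828232793*t in mu_{151}.

139877110177470 + 186372828232793*t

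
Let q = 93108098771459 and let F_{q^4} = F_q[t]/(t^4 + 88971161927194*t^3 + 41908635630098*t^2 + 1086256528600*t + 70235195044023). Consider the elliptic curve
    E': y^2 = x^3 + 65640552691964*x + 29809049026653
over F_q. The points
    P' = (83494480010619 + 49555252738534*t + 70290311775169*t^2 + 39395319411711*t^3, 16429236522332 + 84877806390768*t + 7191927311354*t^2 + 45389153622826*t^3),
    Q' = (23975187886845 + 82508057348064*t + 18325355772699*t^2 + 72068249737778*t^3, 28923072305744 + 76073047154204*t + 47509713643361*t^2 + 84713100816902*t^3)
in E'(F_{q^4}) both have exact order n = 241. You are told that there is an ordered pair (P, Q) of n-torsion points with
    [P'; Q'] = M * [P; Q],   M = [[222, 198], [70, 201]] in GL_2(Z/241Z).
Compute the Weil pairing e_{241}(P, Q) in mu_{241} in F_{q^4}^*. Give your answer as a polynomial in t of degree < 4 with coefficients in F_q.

e_{241} is bilinear + alternating on E[241], so e_{241}(222*P + 198*Q, 70*P + 201*Q) = e_{241}(P,Q)^(222*201-198*70).
Hence e(P,Q) = e(P',Q')^{14} where 14 = 155^{-1} mod 241.
Miller loop for e_{241} over F_{93108098771459^4}: bits of 241 = 11110001; 7 double steps + 4 add steps, l/v at each.
Miller gives e_{241}(P',Q') = 42620121880727 + 76897218771224*t + 16055259886595*t^2 + 54132073321690*t^3 in F_{93108098771459^4}.
Hence e(P,Q) = 73234584747351 + 39203464369985*t + 14108570966285*t^2 + 4628216602155*t^3 in F_{93108098771459^4}^*.

73234584747351 + 39203464369985*t + 14108570966285*t^2 + 4628216602155*t^3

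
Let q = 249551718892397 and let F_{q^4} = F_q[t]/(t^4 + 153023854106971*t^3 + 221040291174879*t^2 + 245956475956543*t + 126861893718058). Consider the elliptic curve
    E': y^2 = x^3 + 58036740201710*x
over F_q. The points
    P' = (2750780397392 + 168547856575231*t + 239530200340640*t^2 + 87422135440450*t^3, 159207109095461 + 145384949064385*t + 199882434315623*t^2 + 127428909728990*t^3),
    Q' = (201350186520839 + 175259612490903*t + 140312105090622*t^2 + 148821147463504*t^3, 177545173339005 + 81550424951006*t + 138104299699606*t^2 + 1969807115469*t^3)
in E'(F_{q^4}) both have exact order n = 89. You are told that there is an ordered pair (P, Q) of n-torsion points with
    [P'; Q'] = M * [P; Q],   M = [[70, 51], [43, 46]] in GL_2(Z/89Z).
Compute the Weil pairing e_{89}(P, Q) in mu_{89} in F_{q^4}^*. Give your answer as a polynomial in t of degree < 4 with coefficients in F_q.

Under M = [[70,51],[43,46]] in GL_2(Z/89), e_{89}(P',Q') = e_{89}(P,Q)^(70*46-51*43 mod 89).
So e_{89}(P,Q) = e_{89}(P',Q')^{13}, since 48*13 = 1 mod 89.
Miller loop for e_{89} over F_{249551718892397^4}: bits of 89 = 1011001; 6 double steps + 3 add steps, l/v at each.
The quotient is 230606871463105 + 202720253479408*t + 31905772787227*t^2 + 227877095963579*t^3.
Finally e_{89}(P,Q) = 141654947301477 + 159029324454513*t + 33263696418453*t^2 + 191738479124345*t^3.

141654947301477 + 159029324454513*t + 33263696418453*t^2 + 191738479124345*t^3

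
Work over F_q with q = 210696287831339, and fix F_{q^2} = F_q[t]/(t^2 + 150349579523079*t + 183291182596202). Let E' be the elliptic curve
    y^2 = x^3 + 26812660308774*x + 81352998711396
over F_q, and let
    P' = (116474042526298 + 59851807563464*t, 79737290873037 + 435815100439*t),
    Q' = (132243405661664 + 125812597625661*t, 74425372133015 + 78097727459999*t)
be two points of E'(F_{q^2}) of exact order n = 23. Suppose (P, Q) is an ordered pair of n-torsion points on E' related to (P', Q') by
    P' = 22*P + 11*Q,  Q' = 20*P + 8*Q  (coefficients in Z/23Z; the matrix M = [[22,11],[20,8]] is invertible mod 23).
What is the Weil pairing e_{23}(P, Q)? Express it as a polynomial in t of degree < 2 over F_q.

78427310538043 + 159827044348454*t

Under M = [[22,11],[20,8]] in GL_2(Z/23), e_{23}(P',Q') = e_{23}(P,Q)^(22*8-11*20 mod 23).
det(M) mod 23 = 2; its inverse in (Z/23)^* is 12 (check: 2*12 mod 23 = 1).
Miller loop for e_{23} over F_{210696287831339^2}: bits of 23 = 10111; 4 double steps + 3 add steps, l/v at each.
Miller gives e_{23}(P',Q') = 74340700754691 + 84308369875740*t in F_{210696287831339^2}.
e_{23}(P,Q) = (74340700754691 + 84308369875740*t)^{12} = 78427310538043 + 159827044348454*t.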